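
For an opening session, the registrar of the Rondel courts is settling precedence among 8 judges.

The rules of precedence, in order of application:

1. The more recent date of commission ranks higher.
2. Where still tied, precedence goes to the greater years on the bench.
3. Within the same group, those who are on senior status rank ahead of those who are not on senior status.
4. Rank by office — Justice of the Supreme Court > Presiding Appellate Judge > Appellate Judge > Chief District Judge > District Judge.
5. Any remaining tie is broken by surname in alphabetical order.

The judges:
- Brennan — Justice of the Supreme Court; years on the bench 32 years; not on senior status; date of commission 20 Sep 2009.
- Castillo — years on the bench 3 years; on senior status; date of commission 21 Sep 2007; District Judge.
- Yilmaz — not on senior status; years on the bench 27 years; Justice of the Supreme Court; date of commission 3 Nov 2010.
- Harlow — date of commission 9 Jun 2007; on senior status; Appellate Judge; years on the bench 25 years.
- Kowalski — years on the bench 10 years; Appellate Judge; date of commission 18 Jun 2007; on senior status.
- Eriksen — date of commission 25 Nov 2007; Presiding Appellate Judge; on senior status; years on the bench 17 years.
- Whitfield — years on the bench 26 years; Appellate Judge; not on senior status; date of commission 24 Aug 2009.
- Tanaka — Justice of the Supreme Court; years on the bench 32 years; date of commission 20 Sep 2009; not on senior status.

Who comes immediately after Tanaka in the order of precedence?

By date of commission (later first): Yilmaz (3 Nov 2010); then Brennan and Tanaka (both 20 Sep 2009); then Whitfield (24 Aug 2009); then Eriksen (25 Nov 2007); then Castillo (21 Sep 2007); then Kowalski (18 Jun 2007); then Harlow (9 Jun 2007).
Brennan and Tanaka both have years on the bench 32 years, so the next rule applies.
Brennan and Tanaka are each not on senior status, so the next rule applies.
Brennan and Tanaka are each Justice of the Supreme Court, so the next rule applies.
Among Brennan and Tanaka, alphabetically by surname: Brennan before Tanaka.
Order: Yilmaz, Brennan, Tanaka, Whitfield, Eriksen, Castillo, Kowalski, Harlow.

Whitfield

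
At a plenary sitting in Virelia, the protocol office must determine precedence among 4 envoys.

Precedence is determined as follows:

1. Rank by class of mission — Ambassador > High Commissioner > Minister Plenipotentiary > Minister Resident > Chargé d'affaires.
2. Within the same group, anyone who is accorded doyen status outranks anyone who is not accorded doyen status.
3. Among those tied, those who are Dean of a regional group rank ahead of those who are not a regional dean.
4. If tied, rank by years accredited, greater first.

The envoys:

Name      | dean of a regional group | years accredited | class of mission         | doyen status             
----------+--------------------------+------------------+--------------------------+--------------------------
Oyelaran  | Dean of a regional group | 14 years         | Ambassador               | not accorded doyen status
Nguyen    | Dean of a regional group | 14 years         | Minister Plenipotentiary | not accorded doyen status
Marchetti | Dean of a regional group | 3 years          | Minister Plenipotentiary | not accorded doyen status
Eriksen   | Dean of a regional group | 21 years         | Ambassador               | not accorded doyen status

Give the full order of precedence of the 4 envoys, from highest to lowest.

Eriksen, Oyelaran, Nguyen, Marchetti

By class of mission: Eriksen and Oyelaran (Ambassador); then Nguyen and Marchetti (Minister Plenipotentiary).
Eriksen and Oyelaran are each not accorded doyen status, so the next rule applies.
Eriksen and Oyelaran are each Dean of a regional group, so the next rule applies.
Among Eriksen and Oyelaran, by years accredited (higher first): Eriksen (21 years) before Oyelaran (14 years).
Nguyen and Marchetti are each not accorded doyen status, so the next rule applies.
Nguyen and Marchetti are each Dean of a regional group, so the next rule applies.
Among Nguyen and Marchetti, by years accredited (higher first): Nguyen (14 years) before Marchetti (3 years).
Full order: Eriksen, Oyelaran, Nguyen, Marchetti.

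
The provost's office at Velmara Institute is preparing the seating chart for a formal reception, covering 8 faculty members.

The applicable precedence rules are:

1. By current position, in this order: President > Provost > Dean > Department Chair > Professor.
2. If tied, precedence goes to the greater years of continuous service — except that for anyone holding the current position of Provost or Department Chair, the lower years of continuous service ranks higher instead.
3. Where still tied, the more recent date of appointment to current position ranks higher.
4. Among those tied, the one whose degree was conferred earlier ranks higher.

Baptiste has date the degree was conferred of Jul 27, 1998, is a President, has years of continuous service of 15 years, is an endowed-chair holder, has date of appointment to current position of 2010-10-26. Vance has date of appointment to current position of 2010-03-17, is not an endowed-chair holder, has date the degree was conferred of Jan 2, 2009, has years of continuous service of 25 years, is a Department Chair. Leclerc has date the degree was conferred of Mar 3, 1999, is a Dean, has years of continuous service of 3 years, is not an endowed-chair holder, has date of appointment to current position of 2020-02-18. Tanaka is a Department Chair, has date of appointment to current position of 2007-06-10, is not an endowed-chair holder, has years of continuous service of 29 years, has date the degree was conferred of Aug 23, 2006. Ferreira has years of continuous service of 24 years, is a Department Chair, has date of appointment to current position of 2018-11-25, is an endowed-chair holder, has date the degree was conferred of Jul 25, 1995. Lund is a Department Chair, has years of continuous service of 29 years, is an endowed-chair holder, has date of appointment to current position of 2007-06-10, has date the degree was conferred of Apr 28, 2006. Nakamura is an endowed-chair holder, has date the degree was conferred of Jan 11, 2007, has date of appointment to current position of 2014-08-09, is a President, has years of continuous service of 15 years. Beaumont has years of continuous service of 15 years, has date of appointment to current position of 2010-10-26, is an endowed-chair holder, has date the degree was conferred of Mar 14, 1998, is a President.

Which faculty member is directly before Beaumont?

By current position: Nakamura, Beaumont and Baptiste (President); then Leclerc (Dean); then Ferreira, Vance, Lund and Tanaka (Department Chair).
Nakamura, Beaumont and Baptiste all have years of continuous service 15 years, so the next rule applies.
Among Nakamura, Beaumont and Baptiste, by date of appointment to current position (later first): Nakamura (2014-08-09) before Beaumont and Baptiste (2010-10-26).
Among Beaumont and Baptiste, by date the degree was conferred (earlier first): Beaumont (Mar 14, 1998) before Baptiste (Jul 27, 1998).
Among Ferreira, Vance, Lund and Tanaka, by years of continuous service (lower first) (reversed rule for this group): Ferreira (24 years) before Vance (25 years) before Lund and Tanaka (29 years).
Lund and Tanaka both have date of appointment to current position 2007-06-10, so the next rule applies.
Among Lund and Tanaka, by date the degree was conferred (earlier first): Lund (Apr 28, 2006) before Tanaka (Aug 23, 2006).
Order: Nakamura, Beaumont, Baptiste, Leclerc, Ferreira, Vance, Lund, Tanaka.

Nakamura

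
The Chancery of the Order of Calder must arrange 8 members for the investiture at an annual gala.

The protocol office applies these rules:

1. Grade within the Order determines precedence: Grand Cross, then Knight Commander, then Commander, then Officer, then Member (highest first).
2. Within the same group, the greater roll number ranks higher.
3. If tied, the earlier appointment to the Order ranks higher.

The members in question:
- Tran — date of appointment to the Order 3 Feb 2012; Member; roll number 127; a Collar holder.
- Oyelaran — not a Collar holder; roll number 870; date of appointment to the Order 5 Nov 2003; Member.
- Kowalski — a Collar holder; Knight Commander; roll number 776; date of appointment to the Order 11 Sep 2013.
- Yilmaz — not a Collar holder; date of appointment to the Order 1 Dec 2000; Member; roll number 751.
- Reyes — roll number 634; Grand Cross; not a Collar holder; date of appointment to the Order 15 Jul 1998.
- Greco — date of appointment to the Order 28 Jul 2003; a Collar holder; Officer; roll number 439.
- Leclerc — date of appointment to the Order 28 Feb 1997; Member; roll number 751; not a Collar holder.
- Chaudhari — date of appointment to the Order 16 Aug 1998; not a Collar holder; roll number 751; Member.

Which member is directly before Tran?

Yilmaz

By grade within the Order: Reyes (Grand Cross); then Kowalski (Knight Commander); then Greco (Officer); then Oyelaran, Leclerc, Chaudhari, Yilmaz and Tran (Member).
Among Oyelaran, Leclerc, Chaudhari, Yilmaz and Tran, by roll number (higher first): Oyelaran (870) before Leclerc, Chaudhari and Yilmaz (751) before Tran (127).
Among Leclerc, Chaudhari and Yilmaz, by date of appointment to the Order (earlier first): Leclerc (28 Feb 1997) before Chaudhari (16 Aug 1998) before Yilmaz (1 Dec 2000).
Order: Reyes, Kowalski, Greco, Oyelaran, Leclerc, Chaudhari, Yilmaz, Tran.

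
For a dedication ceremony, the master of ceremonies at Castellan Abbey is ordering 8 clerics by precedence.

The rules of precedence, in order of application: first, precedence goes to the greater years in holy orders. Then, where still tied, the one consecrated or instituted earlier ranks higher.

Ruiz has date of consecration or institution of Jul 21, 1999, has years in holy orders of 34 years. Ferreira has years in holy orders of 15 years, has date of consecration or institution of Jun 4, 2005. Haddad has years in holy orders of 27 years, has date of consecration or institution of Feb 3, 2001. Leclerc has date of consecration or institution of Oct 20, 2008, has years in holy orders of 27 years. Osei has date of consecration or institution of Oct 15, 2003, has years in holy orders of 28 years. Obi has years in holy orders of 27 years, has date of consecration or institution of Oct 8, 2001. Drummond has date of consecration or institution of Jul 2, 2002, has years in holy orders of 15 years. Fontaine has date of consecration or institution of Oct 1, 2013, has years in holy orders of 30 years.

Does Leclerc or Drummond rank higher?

Leclerc

By years in holy orders (higher first): Ruiz (34 years); then Fontaine (30 years); then Osei (28 years); then Haddad, Obi and Leclerc (each 27 years); then Drummond and Ferreira (both 15 years).
Among Haddad, Obi and Leclerc, by date of consecration or institution (earlier first): Haddad (Feb 3, 2001) before Obi (Oct 8, 2001) before Leclerc (Oct 20, 2008).
Among Drummond and Ferreira, by date of consecration or institution (earlier first): Drummond (Jul 2, 2002) before Ferreira (Jun 4, 2005).
So Leclerc takes precedence.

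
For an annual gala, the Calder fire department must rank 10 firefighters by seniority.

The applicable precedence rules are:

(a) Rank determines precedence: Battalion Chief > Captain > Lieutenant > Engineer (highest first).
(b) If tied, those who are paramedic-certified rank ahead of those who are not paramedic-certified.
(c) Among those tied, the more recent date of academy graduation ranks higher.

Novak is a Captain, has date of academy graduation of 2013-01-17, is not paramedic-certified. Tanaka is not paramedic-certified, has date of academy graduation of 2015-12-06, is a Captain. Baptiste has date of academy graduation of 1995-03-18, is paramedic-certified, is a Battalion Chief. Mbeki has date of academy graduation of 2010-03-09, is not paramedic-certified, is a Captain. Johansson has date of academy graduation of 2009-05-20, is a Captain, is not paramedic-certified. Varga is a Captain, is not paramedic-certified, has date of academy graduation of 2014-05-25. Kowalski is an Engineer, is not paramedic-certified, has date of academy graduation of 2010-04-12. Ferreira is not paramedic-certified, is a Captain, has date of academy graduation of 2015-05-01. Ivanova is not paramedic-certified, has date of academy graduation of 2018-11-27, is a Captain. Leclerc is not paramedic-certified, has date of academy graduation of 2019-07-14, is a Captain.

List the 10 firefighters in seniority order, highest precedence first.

Baptiste, Leclerc, Ivanova, Tanaka, Ferreira, Varga, Novak, Mbeki, Johansson, Kowalski

By rank: Baptiste (Battalion Chief); then Leclerc, Ivanova, Tanaka, Ferreira, Varga, Novak, Mbeki and Johansson (Captain); then Kowalski (Engineer).
Leclerc, Ivanova, Tanaka, Ferreira, Varga, Novak, Mbeki and Johansson are each not paramedic-certified, so the next rule applies.
Among Leclerc, Ivanova, Tanaka, Ferreira, Varga, Novak, Mbeki and Johansson, by date of academy graduation (later first): Leclerc (2019-07-14) before Ivanova (2018-11-27) before Tanaka (2015-12-06) before Ferreira (2015-05-01) before Varga (2014-05-25) before Novak (2013-01-17) before Mbeki (2010-03-09) before Johansson (2009-05-20).
Full order: Baptiste, Leclerc, Ivanova, Tanaka, Ferreira, Varga, Novak, Mbeki, Johansson, Kowalski.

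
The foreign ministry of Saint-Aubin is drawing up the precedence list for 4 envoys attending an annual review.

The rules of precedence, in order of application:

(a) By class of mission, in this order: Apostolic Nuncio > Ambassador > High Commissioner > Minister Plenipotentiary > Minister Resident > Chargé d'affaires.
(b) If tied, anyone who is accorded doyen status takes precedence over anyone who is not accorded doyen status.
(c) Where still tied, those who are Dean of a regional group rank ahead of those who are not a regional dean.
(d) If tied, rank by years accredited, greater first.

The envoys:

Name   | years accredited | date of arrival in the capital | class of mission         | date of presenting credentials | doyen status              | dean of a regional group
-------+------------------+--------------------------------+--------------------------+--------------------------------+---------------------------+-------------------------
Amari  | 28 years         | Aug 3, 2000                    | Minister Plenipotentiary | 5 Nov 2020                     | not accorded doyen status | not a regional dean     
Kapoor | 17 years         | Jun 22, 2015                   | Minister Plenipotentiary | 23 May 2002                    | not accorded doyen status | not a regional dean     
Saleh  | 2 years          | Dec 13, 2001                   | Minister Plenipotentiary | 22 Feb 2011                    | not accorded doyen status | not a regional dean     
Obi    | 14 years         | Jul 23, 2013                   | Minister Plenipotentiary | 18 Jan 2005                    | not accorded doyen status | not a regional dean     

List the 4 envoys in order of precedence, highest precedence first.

Amari, Kapoor, Obi, Saleh

By class of mission: Amari, Kapoor, Obi and Saleh (Minister Plenipotentiary).
Amari, Kapoor, Obi and Saleh are each not accorded doyen status, so the next rule applies.
Amari, Kapoor, Obi and Saleh are each not a regional dean, so the next rule applies.
Among Amari, Kapoor, Obi and Saleh, by years accredited (higher first): Amari (28 years) before Kapoor (17 years) before Obi (14 years) before Saleh (2 years).
Full order: Amari, Kapoor, Obi, Saleh.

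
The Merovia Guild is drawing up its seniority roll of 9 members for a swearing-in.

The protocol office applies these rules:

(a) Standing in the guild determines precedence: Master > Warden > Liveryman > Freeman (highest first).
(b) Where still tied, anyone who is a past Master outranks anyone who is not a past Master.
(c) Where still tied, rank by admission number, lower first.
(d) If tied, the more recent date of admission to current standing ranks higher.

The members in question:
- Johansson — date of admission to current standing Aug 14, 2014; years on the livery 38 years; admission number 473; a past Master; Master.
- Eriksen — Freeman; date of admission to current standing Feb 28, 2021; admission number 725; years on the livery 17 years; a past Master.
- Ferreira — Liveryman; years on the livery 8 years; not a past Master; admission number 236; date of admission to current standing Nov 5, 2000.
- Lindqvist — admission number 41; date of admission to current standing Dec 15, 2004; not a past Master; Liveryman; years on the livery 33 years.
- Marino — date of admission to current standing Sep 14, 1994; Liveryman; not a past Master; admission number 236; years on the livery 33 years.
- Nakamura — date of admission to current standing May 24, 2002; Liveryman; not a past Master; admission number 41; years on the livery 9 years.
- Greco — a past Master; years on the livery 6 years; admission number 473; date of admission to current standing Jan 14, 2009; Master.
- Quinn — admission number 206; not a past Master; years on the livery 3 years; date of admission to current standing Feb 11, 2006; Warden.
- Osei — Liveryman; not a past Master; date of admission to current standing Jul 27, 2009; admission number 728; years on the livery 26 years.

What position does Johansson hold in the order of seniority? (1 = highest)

By standing in the guild: Johansson and Greco (Master); then Quinn (Warden); then Lindqvist, Nakamura, Ferreira, Marino and Osei (Liveryman); then Eriksen (Freeman).
Johansson and Greco are each a past Master, so the next rule applies.
Johansson and Greco both have admission number 473, so the next rule applies.
Among Johansson and Greco, by date of admission to current standing (later first): Johansson (Aug 14, 2014) before Greco (Jan 14, 2009).
Lindqvist, Nakamura, Ferreira, Marino and Osei are each not a past Master, so the next rule applies.
Among Lindqvist, Nakamura, Ferreira, Marino and Osei, by admission number (lower first): Lindqvist and Nakamura (41) before Ferreira and Marino (236) before Osei (728).
Among Lindqvist and Nakamura, by date of admission to current standing (later first): Lindqvist (Dec 15, 2004) before Nakamura (May 24, 2002).
Among Ferreira and Marino, by date of admission to current standing (later first): Ferreira (Nov 5, 2000) before Marino (Sep 14, 1994).
Order: Johansson, Greco, Quinn, Lindqvist, Nakamura, Ferreira, Marino, Osei, Eriksen. So position 1.

1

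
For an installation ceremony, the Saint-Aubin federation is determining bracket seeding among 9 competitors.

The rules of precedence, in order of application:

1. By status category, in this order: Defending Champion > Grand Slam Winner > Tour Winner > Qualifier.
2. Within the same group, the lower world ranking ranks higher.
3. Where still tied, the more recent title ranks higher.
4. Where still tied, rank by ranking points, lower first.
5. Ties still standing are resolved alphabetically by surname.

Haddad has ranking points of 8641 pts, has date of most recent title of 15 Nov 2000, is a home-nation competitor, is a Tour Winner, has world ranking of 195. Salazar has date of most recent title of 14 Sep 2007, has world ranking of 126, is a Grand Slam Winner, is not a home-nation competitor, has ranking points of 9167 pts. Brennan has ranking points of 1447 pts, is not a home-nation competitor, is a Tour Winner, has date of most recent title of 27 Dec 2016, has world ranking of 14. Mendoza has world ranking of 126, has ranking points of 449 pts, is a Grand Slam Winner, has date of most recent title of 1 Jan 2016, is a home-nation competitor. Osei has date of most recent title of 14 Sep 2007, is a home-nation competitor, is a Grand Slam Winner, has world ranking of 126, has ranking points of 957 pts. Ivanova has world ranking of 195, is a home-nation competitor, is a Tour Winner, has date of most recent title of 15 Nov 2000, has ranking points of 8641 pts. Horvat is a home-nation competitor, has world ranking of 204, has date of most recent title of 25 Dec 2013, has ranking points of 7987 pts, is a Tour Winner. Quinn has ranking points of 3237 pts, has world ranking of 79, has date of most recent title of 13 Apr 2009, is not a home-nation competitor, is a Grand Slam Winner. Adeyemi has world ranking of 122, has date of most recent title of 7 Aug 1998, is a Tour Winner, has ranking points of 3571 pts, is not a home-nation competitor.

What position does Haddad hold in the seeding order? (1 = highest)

By status category: Quinn, Mendoza, Osei and Salazar (Grand Slam Winner); then Brennan, Adeyemi, Haddad, Ivanova and Horvat (Tour Winner).
Among Quinn, Mendoza, Osei and Salazar, by world ranking (lower first): Quinn (79) before Mendoza, Osei and Salazar (126).
Among Mendoza, Osei and Salazar, by date of most recent title (later first): Mendoza (1 Jan 2016) before Osei and Salazar (14 Sep 2007).
Among Osei and Salazar, by ranking points (lower first): Osei (957 pts) before Salazar (9167 pts).
Among Brennan, Adeyemi, Haddad, Ivanova and Horvat, by world ranking (lower first): Brennan (14) before Adeyemi (122) before Haddad and Ivanova (195) before Horvat (204).
Haddad and Ivanova both have date of most recent title 15 Nov 2000, so the next rule applies.
Haddad and Ivanova both have ranking points 8641 pts, so the next rule applies.
Among Haddad and Ivanova, alphabetically by surname: Haddad before Ivanova.
Order: Quinn, Mendoza, Osei, Salazar, Brennan, Adeyemi, Haddad, Ivanova, Horvat. So position 7.

7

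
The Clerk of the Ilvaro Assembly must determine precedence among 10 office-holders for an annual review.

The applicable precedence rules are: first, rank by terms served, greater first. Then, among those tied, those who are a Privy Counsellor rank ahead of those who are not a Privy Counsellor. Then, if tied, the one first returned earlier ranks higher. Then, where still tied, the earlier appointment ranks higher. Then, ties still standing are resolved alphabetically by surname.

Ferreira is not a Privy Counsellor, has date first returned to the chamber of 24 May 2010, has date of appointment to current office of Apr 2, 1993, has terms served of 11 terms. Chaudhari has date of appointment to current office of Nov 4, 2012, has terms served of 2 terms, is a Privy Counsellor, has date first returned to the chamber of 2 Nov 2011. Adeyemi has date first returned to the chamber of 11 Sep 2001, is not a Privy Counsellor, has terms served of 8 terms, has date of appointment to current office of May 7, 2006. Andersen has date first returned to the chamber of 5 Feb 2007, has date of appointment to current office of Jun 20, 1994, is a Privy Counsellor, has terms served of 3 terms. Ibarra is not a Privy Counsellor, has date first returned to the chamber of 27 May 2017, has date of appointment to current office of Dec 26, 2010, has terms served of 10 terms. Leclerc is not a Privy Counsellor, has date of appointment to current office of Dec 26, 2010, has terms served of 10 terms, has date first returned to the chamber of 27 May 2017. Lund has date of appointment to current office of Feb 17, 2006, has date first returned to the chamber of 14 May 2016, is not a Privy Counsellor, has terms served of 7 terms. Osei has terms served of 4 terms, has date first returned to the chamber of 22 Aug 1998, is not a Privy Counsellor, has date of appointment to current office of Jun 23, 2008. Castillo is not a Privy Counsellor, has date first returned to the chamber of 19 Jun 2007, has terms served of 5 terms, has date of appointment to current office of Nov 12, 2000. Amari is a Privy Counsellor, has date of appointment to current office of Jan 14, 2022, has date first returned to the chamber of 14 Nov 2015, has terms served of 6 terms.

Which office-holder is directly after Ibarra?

By terms served (higher first): Ferreira (11 terms); then Ibarra and Leclerc (both 10 terms); then Adeyemi (8 terms); then Lund (7 terms); then Amari (6 terms); then Castillo (5 terms); then Osei (4 terms); then Andersen (3 terms); then Chaudhari (2 terms).
Ibarra and Leclerc are each not a Privy Counsellor, so the next rule applies.
Ibarra and Leclerc both have date first returned to the chamber 27 May 2017, so the next rule applies.
Ibarra and Leclerc both have date of appointment to current office Dec 26, 2010, so the next rule applies.
Among Ibarra and Leclerc, alphabetically by surname: Ibarra before Leclerc.
Order: Ferreira, Ibarra, Leclerc, Adeyemi, Lund, Amari, Castillo, Osei, Andersen, Chaudhari.

Leclerc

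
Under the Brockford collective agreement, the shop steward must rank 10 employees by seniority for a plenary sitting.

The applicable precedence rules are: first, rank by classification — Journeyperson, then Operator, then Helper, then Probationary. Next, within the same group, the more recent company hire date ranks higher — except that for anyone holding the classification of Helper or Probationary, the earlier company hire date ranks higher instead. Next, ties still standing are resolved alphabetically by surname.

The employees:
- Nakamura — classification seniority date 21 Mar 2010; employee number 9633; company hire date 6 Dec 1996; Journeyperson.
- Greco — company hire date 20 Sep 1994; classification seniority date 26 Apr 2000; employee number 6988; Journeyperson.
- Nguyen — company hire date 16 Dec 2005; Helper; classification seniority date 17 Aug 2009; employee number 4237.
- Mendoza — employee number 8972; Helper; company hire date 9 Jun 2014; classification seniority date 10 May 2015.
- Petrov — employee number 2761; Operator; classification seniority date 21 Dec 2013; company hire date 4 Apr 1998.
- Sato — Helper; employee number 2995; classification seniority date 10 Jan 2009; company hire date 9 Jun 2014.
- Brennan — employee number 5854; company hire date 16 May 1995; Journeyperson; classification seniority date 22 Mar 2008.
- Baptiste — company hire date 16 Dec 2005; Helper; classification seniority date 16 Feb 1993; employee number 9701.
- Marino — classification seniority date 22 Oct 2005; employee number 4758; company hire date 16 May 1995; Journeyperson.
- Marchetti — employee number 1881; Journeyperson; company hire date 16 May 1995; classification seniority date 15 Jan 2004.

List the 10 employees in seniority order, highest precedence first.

Nakamura, Brennan, Marchetti, Marino, Greco, Petrov, Baptiste, Nguyen, Mendoza, Sato

By classification: Nakamura, Brennan, Marchetti, Marino and Greco (Journeyperson); then Petrov (Operator); then Baptiste, Nguyen, Mendoza and Sato (Helper).
Among Nakamura, Brennan, Marchetti, Marino and Greco, by company hire date (later first): Nakamura (6 Dec 1996) before Brennan, Marchetti and Marino (16 May 1995) before Greco (20 Sep 1994).
Among Brennan, Marchetti and Marino, alphabetically by surname: Brennan before Marchetti before Marino.
Among Baptiste, Nguyen, Mendoza and Sato, by company hire date (earlier first) (reversed rule for this group): Baptiste and Nguyen (16 Dec 2005) before Mendoza and Sato (9 Jun 2014).
Among Baptiste and Nguyen, alphabetically by surname: Baptiste before Nguyen.
Among Mendoza and Sato, alphabetically by surname: Mendoza before Sato.
Full order: Nakamura, Brennan, Marchetti, Marino, Greco, Petrov, Baptiste, Nguyen, Mendoza, Sato.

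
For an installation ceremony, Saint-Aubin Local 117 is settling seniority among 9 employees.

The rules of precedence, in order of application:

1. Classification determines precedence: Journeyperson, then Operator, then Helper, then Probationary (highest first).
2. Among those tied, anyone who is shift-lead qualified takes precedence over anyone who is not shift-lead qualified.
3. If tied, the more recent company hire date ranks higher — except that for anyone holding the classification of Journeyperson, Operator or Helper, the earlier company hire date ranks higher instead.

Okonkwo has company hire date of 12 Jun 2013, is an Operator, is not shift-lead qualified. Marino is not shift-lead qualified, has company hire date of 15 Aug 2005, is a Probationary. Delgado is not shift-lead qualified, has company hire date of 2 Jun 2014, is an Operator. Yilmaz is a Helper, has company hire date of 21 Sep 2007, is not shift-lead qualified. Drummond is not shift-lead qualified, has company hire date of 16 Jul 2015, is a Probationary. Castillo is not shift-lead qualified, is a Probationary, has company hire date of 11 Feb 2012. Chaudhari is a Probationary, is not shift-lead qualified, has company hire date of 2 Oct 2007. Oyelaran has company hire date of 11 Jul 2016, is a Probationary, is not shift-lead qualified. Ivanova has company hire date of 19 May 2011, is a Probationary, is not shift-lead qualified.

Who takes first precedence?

Okonkwo

By classification: Okonkwo and Delgado (Operator); then Yilmaz (Helper); then Oyelaran, Drummond, Castillo, Ivanova, Chaudhari and Marino (Probationary).
Okonkwo and Delgado are each not shift-lead qualified, so the next rule applies.
Among Okonkwo and Delgado, by company hire date (earlier first) (reversed rule for this group): Okonkwo (12 Jun 2013) before Delgado (2 Jun 2014).
Oyelaran, Drummond, Castillo, Ivanova, Chaudhari and Marino are each not shift-lead qualified, so the next rule applies.
Among Oyelaran, Drummond, Castillo, Ivanova, Chaudhari and Marino, by company hire date (later first): Oyelaran (11 Jul 2016) before Drummond (16 Jul 2015) before Castillo (11 Feb 2012) before Ivanova (19 May 2011) before Chaudhari (2 Oct 2007) before Marino (15 Aug 2005).
Order: Okonkwo, Delgado, Yilmaz, Oyelaran, Drummond, Castillo, Ivanova, Chaudhari, Marino.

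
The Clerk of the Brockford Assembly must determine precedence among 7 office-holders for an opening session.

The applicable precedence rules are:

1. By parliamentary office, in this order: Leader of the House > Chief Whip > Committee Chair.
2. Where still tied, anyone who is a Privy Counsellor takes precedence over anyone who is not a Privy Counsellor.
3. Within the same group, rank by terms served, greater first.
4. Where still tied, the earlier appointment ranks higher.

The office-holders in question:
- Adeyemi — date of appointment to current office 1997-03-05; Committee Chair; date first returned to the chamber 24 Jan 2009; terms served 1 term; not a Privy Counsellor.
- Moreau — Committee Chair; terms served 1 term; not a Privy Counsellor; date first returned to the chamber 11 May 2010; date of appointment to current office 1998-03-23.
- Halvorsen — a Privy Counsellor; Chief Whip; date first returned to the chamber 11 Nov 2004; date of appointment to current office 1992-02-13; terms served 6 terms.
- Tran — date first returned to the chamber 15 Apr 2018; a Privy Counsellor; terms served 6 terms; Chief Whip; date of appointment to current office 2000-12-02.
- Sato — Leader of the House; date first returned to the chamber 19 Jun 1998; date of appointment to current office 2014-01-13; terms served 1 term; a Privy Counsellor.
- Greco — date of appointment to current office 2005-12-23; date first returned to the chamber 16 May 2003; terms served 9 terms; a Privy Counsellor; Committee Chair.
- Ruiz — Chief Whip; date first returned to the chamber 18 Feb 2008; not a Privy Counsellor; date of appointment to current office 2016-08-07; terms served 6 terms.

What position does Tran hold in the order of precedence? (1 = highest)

By parliamentary office: Sato (Leader of the House); then Halvorsen, Tran and Ruiz (Chief Whip); then Greco, Adeyemi and Moreau (Committee Chair).
Among Halvorsen, Tran and Ruiz, a Privy Counsellor before not a Privy Counsellor: Halvorsen and Tran (a Privy Counsellor) before Ruiz (not a Privy Counsellor).
Halvorsen and Tran both have terms served 6 terms, so the next rule applies.
Among Halvorsen and Tran, by date of appointment to current office (earlier first): Halvorsen (1992-02-13) before Tran (2000-12-02).
Among Greco, Adeyemi and Moreau, a Privy Counsellor before not a Privy Counsellor: Greco (a Privy Counsellor) before Adeyemi and Moreau (not a Privy Counsellor).
Adeyemi and Moreau both have terms served 1 term, so the next rule applies.
Among Adeyemi and Moreau, by date of appointment to current office (earlier first): Adeyemi (1997-03-05) before Moreau (1998-03-23).
Order: Sato, Halvorsen, Tran, Ruiz, Greco, Adeyemi, Moreau. So position 3.

3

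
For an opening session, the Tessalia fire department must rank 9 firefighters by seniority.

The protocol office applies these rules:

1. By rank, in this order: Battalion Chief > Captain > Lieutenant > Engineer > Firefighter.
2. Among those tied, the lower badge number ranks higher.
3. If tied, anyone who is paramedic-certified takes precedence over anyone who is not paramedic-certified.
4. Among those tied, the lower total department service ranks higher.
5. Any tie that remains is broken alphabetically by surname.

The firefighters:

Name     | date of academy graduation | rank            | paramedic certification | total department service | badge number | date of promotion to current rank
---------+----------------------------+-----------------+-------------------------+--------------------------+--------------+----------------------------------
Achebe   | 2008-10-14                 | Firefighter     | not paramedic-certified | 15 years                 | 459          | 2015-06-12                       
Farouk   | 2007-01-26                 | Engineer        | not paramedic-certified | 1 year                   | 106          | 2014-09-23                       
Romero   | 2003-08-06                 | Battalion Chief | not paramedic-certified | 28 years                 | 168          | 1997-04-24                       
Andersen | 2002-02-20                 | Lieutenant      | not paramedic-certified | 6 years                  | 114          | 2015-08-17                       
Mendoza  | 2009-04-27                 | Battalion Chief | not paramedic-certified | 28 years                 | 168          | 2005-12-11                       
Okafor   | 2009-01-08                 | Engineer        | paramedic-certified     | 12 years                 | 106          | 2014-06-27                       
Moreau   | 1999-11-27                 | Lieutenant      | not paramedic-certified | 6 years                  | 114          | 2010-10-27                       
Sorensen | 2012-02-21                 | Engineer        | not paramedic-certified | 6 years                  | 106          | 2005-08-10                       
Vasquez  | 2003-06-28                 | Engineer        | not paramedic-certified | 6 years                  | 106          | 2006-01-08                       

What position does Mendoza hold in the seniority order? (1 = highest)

By rank: Mendoza and Romero (Battalion Chief); then Andersen and Moreau (Lieutenant); then Okafor, Farouk, Sorensen and Vasquez (Engineer); then Achebe (Firefighter).
Mendoza and Romero both have badge number 168, so the next rule applies.
Mendoza and Romero are each not paramedic-certified, so the next rule applies.
Mendoza and Romero both have total department service 28 years, so the next rule applies.
Among Mendoza and Romero, alphabetically by surname: Mendoza before Romero.
Andersen and Moreau both have badge number 114, so the next rule applies.
Andersen and Moreau are each not paramedic-certified, so the next rule applies.
Andersen and Moreau both have total department service 6 years, so the next rule applies.
Among Andersen and Moreau, alphabetically by surname: Andersen before Moreau.
Okafor, Farouk, Sorensen and Vasquez all have badge number 106, so the next rule applies.
Among Okafor, Farouk, Sorensen and Vasquez, paramedic-certified before not paramedic-certified: Okafor (paramedic-certified) before Farouk, Sorensen and Vasquez (not paramedic-certified).
Among Farouk, Sorensen and Vasquez, by total department service (lower first): Farouk (1 year) before Sorensen and Vasquez (6 years).
Among Sorensen and Vasquez, alphabetically by surname: Sorensen before Vasquez.
Order: Mendoza, Romero, Andersen, Moreau, Okafor, Farouk, Sorensen, Vasquez, Achebe. So position 1.

1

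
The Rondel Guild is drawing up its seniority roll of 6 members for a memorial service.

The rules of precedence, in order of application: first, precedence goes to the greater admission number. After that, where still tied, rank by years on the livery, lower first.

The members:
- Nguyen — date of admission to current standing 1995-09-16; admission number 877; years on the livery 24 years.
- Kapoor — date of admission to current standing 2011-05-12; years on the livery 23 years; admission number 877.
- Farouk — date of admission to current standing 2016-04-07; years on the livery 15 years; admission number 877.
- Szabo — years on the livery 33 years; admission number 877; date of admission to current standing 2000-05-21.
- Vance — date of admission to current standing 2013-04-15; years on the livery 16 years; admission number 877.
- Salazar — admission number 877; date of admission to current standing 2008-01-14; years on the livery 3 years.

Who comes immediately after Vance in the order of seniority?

Kapoor

By admission number (higher first): Salazar, Farouk, Vance, Kapoor, Nguyen and Szabo (each 877).
Among Salazar, Farouk, Vance, Kapoor, Nguyen and Szabo, by years on the livery (lower first): Salazar (3 years) before Farouk (15 years) before Vance (16 years) before Kapoor (23 years) before Nguyen (24 years) before Szabo (33 years).
Order: Salazar, Farouk, Vance, Kapoor, Nguyen, Szabo.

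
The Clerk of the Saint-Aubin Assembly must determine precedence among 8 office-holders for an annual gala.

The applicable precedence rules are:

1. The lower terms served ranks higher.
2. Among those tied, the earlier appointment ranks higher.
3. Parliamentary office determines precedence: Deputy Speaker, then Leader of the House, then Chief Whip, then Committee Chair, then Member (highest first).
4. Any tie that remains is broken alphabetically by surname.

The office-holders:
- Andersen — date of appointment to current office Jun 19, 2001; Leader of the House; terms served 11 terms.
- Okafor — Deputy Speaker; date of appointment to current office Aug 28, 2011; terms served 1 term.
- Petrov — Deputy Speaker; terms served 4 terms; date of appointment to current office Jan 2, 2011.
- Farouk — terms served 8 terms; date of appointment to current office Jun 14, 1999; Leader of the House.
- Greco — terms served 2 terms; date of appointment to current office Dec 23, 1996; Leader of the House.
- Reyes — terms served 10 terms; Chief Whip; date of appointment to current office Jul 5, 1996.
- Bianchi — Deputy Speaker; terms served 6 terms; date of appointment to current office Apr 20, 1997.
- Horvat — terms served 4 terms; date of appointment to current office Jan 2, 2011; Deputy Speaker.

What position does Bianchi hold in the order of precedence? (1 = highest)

5

By terms served (lower first): Okafor (1 term); then Greco (2 terms); then Horvat and Petrov (both 4 terms); then Bianchi (6 terms); then Farouk (8 terms); then Reyes (10 terms); then Andersen (11 terms).
Horvat and Petrov both have date of appointment to current office Jan 2, 2011, so the next rule applies.
Horvat and Petrov are each Deputy Speaker, so the next rule applies.
Among Horvat and Petrov, alphabetically by surname: Horvat before Petrov.
Order: Okafor, Greco, Horvat, Petrov, Bianchi, Farouk, Reyes, Andersen. So position 5.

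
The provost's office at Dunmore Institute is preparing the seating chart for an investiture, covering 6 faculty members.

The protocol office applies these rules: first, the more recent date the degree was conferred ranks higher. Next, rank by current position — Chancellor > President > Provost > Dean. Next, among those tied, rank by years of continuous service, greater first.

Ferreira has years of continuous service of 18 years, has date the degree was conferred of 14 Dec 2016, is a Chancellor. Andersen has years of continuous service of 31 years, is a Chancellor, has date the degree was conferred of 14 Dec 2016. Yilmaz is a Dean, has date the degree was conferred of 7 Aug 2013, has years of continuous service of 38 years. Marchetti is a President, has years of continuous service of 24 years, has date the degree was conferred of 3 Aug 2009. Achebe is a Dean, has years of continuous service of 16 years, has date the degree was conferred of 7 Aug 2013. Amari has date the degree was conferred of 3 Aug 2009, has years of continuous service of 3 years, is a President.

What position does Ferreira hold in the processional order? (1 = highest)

2

By date the degree was conferred (later first): Andersen and Ferreira (both 14 Dec 2016); then Yilmaz and Achebe (both 7 Aug 2013); then Marchetti and Amari (both 3 Aug 2009).
Andersen and Ferreira are each Chancellor, so the next rule applies.
Among Andersen and Ferreira, by years of continuous service (higher first): Andersen (31 years) before Ferreira (18 years).
Yilmaz and Achebe are each Dean, so the next rule applies.
Among Yilmaz and Achebe, by years of continuous service (higher first): Yilmaz (38 years) before Achebe (16 years).
Marchetti and Amari are each President, so the next rule applies.
Among Marchetti and Amari, by years of continuous service (higher first): Marchetti (24 years) before Amari (3 years).
Order: Andersen, Ferreira, Yilmaz, Achebe, Marchetti, Amari. So position 2.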